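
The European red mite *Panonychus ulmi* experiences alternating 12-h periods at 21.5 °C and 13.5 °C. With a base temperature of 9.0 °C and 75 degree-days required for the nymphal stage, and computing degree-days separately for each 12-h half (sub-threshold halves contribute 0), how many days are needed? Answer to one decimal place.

Day half: max(0, 21.5 − 9.0) × 0.5 = 12.5 × 0.5 = 6.25 DD.
Night half: max(0, 13.5 − 9.0) × 0.5 = 4.5 × 0.5 = 2.25 DD.
Per 24 h: 8.50 DD/day.
Duration = 75 / 8.50 = 8.824 ≈ 8.8 days.

8.8 days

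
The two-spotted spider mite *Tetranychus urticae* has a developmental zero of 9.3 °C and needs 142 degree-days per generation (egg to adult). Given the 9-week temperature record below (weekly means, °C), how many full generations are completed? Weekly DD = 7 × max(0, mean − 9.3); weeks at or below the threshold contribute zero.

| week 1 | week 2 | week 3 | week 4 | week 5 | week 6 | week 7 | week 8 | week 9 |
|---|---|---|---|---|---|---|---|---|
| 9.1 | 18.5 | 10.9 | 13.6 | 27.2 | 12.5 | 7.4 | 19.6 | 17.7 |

Weekly DD (7 × max(0, T̄ − 9.3)): 0.0, 64.4, 11.2, 30.1, 125.3, 22.4, 0.0, 72.1, 58.8.
Season total = 384.3 DD.
Complete generations = ⌊384.3 / 142⌋ = 2.

2 generations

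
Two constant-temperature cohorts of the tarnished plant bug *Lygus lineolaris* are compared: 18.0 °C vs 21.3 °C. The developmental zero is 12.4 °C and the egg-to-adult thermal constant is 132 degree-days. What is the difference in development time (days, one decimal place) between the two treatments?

At 18.0 °C: 132 / (18.0 − 12.4) = 132 / 5.6 = 23.571 d.
At 21.3 °C: 132 / (21.3 − 12.4) = 132 / 8.9 = 14.831 d.
Difference = |23.571 − 14.831| = 8.740 ≈ 8.7 days.

8.7 days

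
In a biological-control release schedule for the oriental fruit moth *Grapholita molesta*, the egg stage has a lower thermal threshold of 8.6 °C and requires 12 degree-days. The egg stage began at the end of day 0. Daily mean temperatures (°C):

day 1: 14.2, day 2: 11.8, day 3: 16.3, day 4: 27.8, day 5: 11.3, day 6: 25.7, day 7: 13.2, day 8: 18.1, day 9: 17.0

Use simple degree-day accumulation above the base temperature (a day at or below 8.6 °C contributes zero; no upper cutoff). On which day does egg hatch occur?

Daily DD above 8.6 °C: 5.6, 3.2, 7.7, 19.2, 2.7, 17.1, 4.6, 9.5, 8.4.
Cumulative: 5.6, 8.8, 16.5, 35.7, 38.4, 55.5, 60.1, 69.6, 78.0.
The total first reaches 12 DD on day 3.

day 3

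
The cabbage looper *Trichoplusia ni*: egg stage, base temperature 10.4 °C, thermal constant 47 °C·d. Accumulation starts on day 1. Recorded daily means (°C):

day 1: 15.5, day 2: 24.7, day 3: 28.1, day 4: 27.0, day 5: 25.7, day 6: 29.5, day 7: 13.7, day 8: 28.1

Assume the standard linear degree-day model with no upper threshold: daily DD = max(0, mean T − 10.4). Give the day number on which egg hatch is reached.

day 4

Daily DD above 10.4 °C: 5.1, 14.3, 17.7, 16.6, 15.3, 19.1, 3.3, 17.7.
Cumulative: 5.1, 19.4, 37.1, 53.7, 69.0, 88.1, 91.4, 109.1.
The total first reaches 47 DD on day 4.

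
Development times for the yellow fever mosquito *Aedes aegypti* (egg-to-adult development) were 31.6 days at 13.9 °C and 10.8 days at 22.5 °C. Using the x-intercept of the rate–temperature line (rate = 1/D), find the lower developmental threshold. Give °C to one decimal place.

Under the model K = D·(T − T_b), so D₁·(T₁ − T_b) = D₂·(T₂ − T_b).
31.6·(13.9 − T_b) = 10.8·(22.5 − T_b)
T_b = (31.6·13.9 − 10.8·22.5) / (31.6 − 10.8) = 196.24 / 20.8 = 9.435 °C ≈ 9.4 °C.

9.4 °C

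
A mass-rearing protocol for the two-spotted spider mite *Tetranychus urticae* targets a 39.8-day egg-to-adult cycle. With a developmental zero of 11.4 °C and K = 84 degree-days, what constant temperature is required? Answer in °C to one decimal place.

Required daily accumulation = 84 / 39.8 = 2.111 DD/day.
T = T_base + 2.111 = 11.4 + 2.111 = 13.511 ≈ 13.5 °C.

13.5 °C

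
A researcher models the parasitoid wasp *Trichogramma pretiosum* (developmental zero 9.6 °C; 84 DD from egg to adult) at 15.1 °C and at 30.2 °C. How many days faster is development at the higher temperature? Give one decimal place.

At 15.1 °C: 84 / (15.1 − 9.6) = 84 / 5.5 = 15.273 d.
At 30.2 °C: 84 / (30.2 − 9.6) = 84 / 20.6 = 4.078 d.
Difference = |15.273 − 4.078| = 11.195 ≈ 11.2 days.

11.2 days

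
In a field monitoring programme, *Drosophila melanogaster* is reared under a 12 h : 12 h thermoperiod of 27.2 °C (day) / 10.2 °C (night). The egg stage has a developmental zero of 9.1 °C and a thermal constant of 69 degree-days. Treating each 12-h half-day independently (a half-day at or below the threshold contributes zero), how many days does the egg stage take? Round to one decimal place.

7.2 days

Day half: max(0, 27.2 − 9.1) × 0.5 = 18.1 × 0.5 = 9.05 DD.
Night half: max(0, 10.2 − 9.1) × 0.5 = 1.1 × 0.5 = 0.55 DD.
Per 24 h: 9.60 DD/day.
Duration = 69 / 9.60 = 7.187 ≈ 7.2 days.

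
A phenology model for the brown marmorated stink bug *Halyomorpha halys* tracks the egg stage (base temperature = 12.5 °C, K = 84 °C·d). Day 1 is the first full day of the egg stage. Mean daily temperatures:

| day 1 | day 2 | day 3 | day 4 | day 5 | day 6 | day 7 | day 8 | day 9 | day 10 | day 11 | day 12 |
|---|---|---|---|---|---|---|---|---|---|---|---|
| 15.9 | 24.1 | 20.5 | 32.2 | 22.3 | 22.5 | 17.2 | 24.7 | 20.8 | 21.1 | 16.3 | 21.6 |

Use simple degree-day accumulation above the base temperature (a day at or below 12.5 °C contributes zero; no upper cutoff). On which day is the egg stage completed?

day 9

Daily DD above 12.5 °C: 3.4, 11.6, 8.0, 19.7, 9.8, 10.0, 4.7, 12.2, 8.3, 8.6, 3.8, 9.1.
Cumulative: 3.4, 15.0, 23.0, 42.7, 52.5, 62.5, 67.2, 79.4, 87.7, 96.3, 100.1, 109.2.
The total first reaches 84 DD on day 9.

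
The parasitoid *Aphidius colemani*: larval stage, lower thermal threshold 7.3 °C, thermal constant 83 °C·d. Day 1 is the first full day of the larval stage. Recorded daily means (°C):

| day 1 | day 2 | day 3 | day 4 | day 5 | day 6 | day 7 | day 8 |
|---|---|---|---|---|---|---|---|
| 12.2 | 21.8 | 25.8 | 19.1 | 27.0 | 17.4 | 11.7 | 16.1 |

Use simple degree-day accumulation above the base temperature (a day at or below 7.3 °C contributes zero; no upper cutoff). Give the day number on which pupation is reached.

Daily DD above 7.3 °C: 4.9, 14.5, 18.5, 11.8, 19.7, 10.1, 4.4, 8.8.
Cumulative: 4.9, 19.4, 37.9, 49.7, 69.4, 79.5, 83.9, 92.7.
The total first reaches 83 DD on day 7.

day 7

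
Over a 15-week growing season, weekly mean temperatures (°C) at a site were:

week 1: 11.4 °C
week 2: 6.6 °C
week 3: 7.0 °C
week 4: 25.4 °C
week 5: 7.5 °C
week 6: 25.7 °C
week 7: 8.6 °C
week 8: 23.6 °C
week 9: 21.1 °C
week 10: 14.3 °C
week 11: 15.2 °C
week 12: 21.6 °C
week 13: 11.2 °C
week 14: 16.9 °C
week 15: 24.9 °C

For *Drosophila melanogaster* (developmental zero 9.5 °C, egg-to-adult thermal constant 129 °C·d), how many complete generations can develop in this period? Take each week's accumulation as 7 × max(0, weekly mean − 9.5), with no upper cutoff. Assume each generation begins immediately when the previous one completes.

Weekly DD (7 × max(0, T̄ − 9.5)): 13.3, 0.0, 0.0, 111.3, 0.0, 113.4, 0.0, 98.7, 81.2, 33.6, 39.9, 84.7, 11.9, 51.8, 107.8.
Season total = 747.6 DD.
Complete generations = ⌊747.6 / 129⌋ = 5.

5 generations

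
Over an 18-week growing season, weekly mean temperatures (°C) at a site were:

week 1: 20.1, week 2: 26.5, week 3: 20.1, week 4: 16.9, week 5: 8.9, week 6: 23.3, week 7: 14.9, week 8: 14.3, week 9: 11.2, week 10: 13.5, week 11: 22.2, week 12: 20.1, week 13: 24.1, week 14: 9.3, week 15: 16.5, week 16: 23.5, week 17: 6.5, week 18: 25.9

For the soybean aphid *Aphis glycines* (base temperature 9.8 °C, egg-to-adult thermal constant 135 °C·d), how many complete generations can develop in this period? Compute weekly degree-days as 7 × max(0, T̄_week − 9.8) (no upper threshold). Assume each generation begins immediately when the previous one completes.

7 generations

Weekly DD (7 × max(0, T̄ − 9.8)): 72.1, 116.9, 72.1, 49.7, 0.0, 94.5, 35.7, 31.5, 9.8, 25.9, 86.8, 72.1, 100.1, 0.0, 46.9, 95.9, 0.0, 112.7.
Season total = 1022.7 DD.
Complete generations = ⌊1022.7 / 135⌋ = 7.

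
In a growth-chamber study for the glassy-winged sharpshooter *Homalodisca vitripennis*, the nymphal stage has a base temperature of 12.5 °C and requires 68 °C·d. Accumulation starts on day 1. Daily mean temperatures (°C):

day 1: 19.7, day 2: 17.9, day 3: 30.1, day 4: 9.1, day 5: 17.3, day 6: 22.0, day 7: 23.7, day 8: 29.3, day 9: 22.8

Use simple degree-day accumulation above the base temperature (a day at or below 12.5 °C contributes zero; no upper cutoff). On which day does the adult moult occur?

Daily DD above 12.5 °C: 7.2, 5.4, 17.6, 0.0, 4.8, 9.5, 11.2, 16.8, 10.3.
Cumulative: 7.2, 12.6, 30.2, 30.2, 35.0, 44.5, 55.7, 72.5, 82.8.
The total first reaches 68 DD on day 8.

day 8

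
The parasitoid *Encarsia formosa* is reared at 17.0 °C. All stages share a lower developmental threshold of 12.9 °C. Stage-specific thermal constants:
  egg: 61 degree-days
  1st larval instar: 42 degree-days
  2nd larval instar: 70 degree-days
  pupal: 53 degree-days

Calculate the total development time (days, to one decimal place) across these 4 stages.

Daily accumulation at 17.0 °C = 17.0 − 12.9 = 4.1 DD/day.
Total K = 61 + 42 + 70 + 53 = 226 DD.
Total duration = 226 / 4.1 = 55.122 ≈ 55.1 days.

55.1 days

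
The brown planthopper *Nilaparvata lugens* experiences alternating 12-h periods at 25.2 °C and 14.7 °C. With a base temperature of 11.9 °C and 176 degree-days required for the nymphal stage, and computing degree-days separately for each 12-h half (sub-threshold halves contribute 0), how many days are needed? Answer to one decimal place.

21.9 days

Day half: max(0, 25.2 − 11.9) × 0.5 = 13.3 × 0.5 = 6.65 DD.
Night half: max(0, 14.7 − 11.9) × 0.5 = 2.8 × 0.5 = 1.40 DD.
Per 24 h: 8.05 DD/day.
Duration = 176 / 8.05 = 21.863 ≈ 21.9 days.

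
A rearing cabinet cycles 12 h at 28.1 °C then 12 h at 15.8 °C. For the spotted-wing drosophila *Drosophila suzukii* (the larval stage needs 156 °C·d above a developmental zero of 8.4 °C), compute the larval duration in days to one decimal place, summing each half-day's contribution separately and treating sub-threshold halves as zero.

11.5 days

Day half: max(0, 28.1 − 8.4) × 0.5 = 19.7 × 0.5 = 9.85 DD.
Night half: max(0, 15.8 − 8.4) × 0.5 = 7.4 × 0.5 = 3.70 DD.
Per 24 h: 13.55 DD/day.
Duration = 156 / 13.55 = 11.513 ≈ 11.5 days.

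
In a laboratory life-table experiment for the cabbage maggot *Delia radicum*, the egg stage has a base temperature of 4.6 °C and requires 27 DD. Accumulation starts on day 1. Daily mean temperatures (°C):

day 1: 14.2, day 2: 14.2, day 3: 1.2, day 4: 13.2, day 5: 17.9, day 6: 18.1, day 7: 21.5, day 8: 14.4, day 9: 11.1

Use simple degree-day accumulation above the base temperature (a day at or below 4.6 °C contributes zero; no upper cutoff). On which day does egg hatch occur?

day 4

Daily DD above 4.6 °C: 9.6, 9.6, 0.0, 8.6, 13.3, 13.5, 16.9, 9.8, 6.5.
Cumulative: 9.6, 19.2, 19.2, 27.8, 41.1, 54.6, 71.5, 81.3, 87.8.
The total first reaches 27 DD on day 4.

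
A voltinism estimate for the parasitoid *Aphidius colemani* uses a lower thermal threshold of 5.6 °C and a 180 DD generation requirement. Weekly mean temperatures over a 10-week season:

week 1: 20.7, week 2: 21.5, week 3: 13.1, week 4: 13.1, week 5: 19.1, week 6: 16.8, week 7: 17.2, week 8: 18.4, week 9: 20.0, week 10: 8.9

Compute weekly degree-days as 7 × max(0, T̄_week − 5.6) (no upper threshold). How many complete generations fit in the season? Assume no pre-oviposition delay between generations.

4 generations

Weekly DD (7 × max(0, T̄ − 5.6)): 105.7, 111.3, 52.5, 52.5, 94.5, 78.4, 81.2, 89.6, 100.8, 23.1.
Season total = 789.6 DD.
Complete generations = ⌊789.6 / 180⌋ = 4.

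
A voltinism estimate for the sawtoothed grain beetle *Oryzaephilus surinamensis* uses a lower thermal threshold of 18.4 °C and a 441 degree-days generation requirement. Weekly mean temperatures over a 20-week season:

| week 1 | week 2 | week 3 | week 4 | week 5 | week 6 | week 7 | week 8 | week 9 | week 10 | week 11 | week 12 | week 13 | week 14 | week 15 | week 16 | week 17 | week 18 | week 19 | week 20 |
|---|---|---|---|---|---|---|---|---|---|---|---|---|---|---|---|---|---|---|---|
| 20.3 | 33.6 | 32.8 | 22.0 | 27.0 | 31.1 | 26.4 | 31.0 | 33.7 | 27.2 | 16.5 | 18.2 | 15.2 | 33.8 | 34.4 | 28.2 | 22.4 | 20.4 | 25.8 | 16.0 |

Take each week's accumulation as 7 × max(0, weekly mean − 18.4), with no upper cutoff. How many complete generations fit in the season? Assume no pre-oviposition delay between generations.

Weekly DD (7 × max(0, T̄ − 18.4)): 13.3, 106.4, 100.8, 25.2, 60.2, 88.9, 56.0, 88.2, 107.1, 61.6, 0.0, 0.0, 0.0, 107.8, 112.0, 68.6, 28.0, 14.0, 51.8, 0.0.
Season total = 1089.9 DD.
Complete generations = ⌊1089.9 / 441⌋ = 2.

2 generations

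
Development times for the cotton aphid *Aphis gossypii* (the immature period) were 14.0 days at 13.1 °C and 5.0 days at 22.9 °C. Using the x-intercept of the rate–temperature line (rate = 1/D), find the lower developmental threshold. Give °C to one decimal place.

7.7 °C

Under the model K = D·(T − T_b), so D₁·(T₁ − T_b) = D₂·(T₂ − T_b).
14.0·(13.1 − T_b) = 5.0·(22.9 − T_b)
T_b = (14.0·13.1 − 5.0·22.9) / (14.0 − 5.0) = 68.90 / 9.0 = 7.656 °C ≈ 7.7 °C.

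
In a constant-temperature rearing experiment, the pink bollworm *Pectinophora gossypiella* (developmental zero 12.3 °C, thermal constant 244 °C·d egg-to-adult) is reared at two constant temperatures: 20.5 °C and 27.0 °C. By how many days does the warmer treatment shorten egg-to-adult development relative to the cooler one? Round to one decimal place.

At 20.5 °C: 244 / (20.5 − 12.3) = 244 / 8.2 = 29.756 d.
At 27.0 °C: 244 / (27.0 − 12.3) = 244 / 14.7 = 16.599 d.
Difference = |29.756 − 16.599| = 13.157 ≈ 13.2 days.

13.2 days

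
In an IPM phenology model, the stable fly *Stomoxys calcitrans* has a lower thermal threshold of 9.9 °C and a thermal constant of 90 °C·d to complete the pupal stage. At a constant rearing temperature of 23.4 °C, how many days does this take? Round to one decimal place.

Daily accumulation = 23.4 − 9.9 = 13.5 DD/day.
Duration = 90 / 13.5 = 6.667 ≈ 6.7 days.

6.7 days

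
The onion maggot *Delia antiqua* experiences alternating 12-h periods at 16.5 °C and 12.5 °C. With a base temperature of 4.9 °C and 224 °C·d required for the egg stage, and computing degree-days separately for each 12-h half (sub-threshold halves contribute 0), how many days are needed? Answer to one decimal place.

23.3 days

Day half: max(0, 16.5 − 4.9) × 0.5 = 11.6 × 0.5 = 5.80 DD.
Night half: max(0, 12.5 − 4.9) × 0.5 = 7.6 × 0.5 = 3.80 DD.
Per 24 h: 9.60 DD/day.
Duration = 224 / 9.60 = 23.333 ≈ 23.3 days.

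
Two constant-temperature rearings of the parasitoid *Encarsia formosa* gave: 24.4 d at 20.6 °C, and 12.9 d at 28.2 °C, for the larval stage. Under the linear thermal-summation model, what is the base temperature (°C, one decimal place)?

Linear rate model ⇒ the product D·(T − T_b) is constant across temperatures.
24.4·(20.6 − T_b) = 12.9·(28.2 − T_b)
T_b = (24.4·20.6 − 12.9·28.2) / (24.4 − 12.9) = 138.86 / 11.5 = 12.075 °C ≈ 12.1 °C.

12.1 °C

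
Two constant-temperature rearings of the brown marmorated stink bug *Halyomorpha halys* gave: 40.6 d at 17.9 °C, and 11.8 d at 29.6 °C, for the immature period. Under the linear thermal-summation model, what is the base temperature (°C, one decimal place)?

13.1 °C

Linear rate model ⇒ the product D·(T − T_b) is constant across temperatures.
40.6·(17.9 − T_b) = 11.8·(29.6 − T_b)
T_b = (40.6·17.9 − 11.8·29.6) / (40.6 − 11.8) = 377.46 / 28.8 = 13.106 °C ≈ 13.1 °C.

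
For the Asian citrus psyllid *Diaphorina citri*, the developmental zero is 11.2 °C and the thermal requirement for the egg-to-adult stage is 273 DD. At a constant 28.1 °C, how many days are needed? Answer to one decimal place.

Daily accumulation = 28.1 − 11.2 = 16.9 DD/day.
Duration = 273 / 16.9 = 16.154 ≈ 16.2 days.

16.2 days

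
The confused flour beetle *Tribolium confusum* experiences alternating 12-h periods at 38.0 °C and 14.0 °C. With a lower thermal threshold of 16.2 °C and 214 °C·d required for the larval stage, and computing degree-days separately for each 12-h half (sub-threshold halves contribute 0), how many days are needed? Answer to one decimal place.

Day half: max(0, 38.0 − 16.2) × 0.5 = 21.8 × 0.5 = 10.90 DD.
Night half: max(0, 14.0 − 16.2) × 0.5 = 0.0 × 0.5 = 0.00 DD.
Per 24 h: 10.90 DD/day.
Duration = 214 / 10.90 = 19.633 ≈ 19.6 days.

19.6 days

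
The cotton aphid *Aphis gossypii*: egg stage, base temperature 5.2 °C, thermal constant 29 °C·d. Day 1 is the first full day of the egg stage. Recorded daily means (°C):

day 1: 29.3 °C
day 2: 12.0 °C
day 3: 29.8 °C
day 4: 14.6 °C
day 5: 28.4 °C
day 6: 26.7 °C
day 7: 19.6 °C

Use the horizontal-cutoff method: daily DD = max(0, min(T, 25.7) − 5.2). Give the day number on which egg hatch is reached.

day 3

Daily DD above 5.2 °C (capped at 20.5): 20.5, 6.8, 20.5, 9.4, 20.5, 20.5, 14.4.
Cumulative: 20.5, 27.3, 47.8, 57.2, 77.7, 98.2, 112.6.
The total first reaches 29 DD on day 3.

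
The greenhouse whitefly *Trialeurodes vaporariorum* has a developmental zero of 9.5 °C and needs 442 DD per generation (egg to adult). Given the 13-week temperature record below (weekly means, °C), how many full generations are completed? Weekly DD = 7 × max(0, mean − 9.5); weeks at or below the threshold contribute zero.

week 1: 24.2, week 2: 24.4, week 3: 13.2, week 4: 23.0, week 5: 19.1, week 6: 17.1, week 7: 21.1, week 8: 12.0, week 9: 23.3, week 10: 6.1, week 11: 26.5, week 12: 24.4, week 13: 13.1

2 generations

Weekly DD (7 × max(0, T̄ − 9.5)): 102.9, 104.3, 25.9, 94.5, 67.2, 53.2, 81.2, 17.5, 96.6, 0.0, 119.0, 104.3, 25.2.
Season total = 891.8 DD.
Complete generations = ⌊891.8 / 442⌋ = 2.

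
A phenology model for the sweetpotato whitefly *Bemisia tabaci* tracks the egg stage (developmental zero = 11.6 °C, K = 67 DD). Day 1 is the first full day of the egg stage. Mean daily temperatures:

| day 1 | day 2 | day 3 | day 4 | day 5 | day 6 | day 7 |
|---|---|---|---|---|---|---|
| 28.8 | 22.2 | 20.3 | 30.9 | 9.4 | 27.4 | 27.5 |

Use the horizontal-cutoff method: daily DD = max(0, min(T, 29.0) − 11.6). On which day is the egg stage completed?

day 6

Daily DD above 11.6 °C (capped at 17.4): 17.2, 10.6, 8.7, 17.4, 0.0, 15.8, 15.9.
Cumulative: 17.2, 27.8, 36.5, 53.9, 53.9, 69.7, 85.6.
The total first reaches 67 DD on day 6.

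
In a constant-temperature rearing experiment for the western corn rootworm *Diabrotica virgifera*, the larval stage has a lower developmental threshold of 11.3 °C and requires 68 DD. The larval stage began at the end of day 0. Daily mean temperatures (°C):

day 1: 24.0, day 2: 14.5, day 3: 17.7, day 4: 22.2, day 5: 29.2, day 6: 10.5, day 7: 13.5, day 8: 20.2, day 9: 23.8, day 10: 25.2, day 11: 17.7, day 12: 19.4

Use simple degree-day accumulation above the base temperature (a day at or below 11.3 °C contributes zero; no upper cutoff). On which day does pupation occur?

day 9

Daily DD above 11.3 °C: 12.7, 3.2, 6.4, 10.9, 17.9, 0.0, 2.2, 8.9, 12.5, 13.9, 6.4, 8.1.
Cumulative: 12.7, 15.9, 22.3, 33.2, 51.1, 51.1, 53.3, 62.2, 74.7, 88.6, 95.0, 103.1.
The total first reaches 68 DD on day 9.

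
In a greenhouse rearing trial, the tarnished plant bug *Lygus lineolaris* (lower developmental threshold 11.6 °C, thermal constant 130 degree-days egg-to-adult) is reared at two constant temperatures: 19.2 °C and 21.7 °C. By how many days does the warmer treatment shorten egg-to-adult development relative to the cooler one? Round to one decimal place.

4.2 days

At 19.2 °C: 130 / (19.2 − 11.6) = 130 / 7.6 = 17.105 d.
At 21.7 °C: 130 / (21.7 − 11.6) = 130 / 10.1 = 12.871 d.
Difference = |17.105 − 12.871| = 4.234 ≈ 4.2 days.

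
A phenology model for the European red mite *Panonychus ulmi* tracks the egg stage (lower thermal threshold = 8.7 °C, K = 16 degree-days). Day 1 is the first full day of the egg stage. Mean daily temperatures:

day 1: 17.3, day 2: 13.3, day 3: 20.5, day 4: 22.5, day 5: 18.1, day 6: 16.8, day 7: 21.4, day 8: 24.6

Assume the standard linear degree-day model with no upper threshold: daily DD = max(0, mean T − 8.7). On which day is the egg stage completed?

day 3

Daily DD above 8.7 °C: 8.6, 4.6, 11.8, 13.8, 9.4, 8.1, 12.7, 15.9.
Cumulative: 8.6, 13.2, 25.0, 38.8, 48.2, 56.3, 69.0, 84.9.
The total first reaches 16 DD on day 3.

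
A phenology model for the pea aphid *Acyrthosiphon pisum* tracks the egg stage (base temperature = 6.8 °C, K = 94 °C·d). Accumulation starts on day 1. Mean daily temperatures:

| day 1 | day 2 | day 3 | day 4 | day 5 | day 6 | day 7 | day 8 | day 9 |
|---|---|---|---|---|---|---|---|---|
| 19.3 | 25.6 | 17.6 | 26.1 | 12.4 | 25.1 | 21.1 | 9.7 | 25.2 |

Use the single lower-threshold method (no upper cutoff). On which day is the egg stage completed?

Daily DD above 6.8 °C: 12.5, 18.8, 10.8, 19.3, 5.6, 18.3, 14.3, 2.9, 18.4.
Cumulative: 12.5, 31.3, 42.1, 61.4, 67.0, 85.3, 99.6, 102.5, 120.9.
The total first reaches 94 DD on day 7.

day 7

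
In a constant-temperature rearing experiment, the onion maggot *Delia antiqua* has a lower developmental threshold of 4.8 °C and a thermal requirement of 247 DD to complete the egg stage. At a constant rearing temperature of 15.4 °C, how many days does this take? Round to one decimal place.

23.3 days

Daily accumulation = 15.4 − 4.8 = 10.6 DD/day.
Duration = 247 / 10.6 = 23.302 ≈ 23.3 days.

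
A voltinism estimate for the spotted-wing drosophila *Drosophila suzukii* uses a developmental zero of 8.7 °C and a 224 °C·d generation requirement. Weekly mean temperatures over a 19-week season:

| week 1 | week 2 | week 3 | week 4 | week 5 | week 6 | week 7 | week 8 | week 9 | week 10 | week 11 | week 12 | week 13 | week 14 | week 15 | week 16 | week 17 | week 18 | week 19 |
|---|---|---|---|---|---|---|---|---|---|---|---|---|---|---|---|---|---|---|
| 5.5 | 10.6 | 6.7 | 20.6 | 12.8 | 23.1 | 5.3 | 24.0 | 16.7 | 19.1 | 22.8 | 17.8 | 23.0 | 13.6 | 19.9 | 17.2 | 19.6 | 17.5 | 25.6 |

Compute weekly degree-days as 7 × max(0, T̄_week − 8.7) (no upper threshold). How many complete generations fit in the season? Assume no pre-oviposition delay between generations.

Weekly DD (7 × max(0, T̄ − 8.7)): 0.0, 13.3, 0.0, 83.3, 28.7, 100.8, 0.0, 107.1, 56.0, 72.8, 98.7, 63.7, 100.1, 34.3, 78.4, 59.5, 76.3, 61.6, 118.3.
Season total = 1152.9 DD.
Complete generations = ⌊1152.9 / 224⌋ = 5.

5 generations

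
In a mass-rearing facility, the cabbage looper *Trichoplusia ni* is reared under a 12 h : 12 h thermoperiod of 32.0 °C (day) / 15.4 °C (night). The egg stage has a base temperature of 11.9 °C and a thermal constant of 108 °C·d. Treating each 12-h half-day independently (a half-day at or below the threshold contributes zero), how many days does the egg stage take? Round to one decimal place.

9.2 days

Day half: max(0, 32.0 − 11.9) × 0.5 = 20.1 × 0.5 = 10.05 DD.
Night half: max(0, 15.4 − 11.9) × 0.5 = 3.5 × 0.5 = 1.75 DD.
Per 24 h: 11.80 DD/day.
Duration = 108 / 11.80 = 9.153 ≈ 9.2 days.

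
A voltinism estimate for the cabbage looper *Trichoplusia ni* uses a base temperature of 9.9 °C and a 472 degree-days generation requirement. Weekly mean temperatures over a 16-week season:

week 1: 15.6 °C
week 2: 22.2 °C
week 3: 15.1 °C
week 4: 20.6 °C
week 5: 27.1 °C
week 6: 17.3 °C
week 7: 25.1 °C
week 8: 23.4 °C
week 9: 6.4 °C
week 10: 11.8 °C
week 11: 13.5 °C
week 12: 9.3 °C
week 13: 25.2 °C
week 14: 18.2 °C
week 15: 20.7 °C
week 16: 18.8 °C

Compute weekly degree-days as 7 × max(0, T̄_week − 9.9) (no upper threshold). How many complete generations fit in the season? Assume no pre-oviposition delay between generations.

2 generations

Weekly DD (7 × max(0, T̄ − 9.9)): 39.9, 86.1, 36.4, 74.9, 120.4, 51.8, 106.4, 94.5, 0.0, 13.3, 25.2, 0.0, 107.1, 58.1, 75.6, 62.3.
Season total = 952.0 DD.
Complete generations = ⌊952.0 / 472⌋ = 2.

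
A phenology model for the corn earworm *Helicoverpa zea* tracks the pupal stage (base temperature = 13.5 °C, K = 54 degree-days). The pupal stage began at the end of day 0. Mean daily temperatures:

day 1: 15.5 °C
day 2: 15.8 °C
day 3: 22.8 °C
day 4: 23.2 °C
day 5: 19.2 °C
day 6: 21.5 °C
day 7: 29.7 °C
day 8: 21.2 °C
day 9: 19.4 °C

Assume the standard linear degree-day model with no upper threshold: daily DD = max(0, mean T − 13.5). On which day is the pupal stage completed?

day 8

Daily DD above 13.5 °C: 2.0, 2.3, 9.3, 9.7, 5.7, 8.0, 16.2, 7.7, 5.9.
Cumulative: 2.0, 4.3, 13.6, 23.3, 29.0, 37.0, 53.2, 60.9, 66.8.
The total first reaches 54 DD on day 8.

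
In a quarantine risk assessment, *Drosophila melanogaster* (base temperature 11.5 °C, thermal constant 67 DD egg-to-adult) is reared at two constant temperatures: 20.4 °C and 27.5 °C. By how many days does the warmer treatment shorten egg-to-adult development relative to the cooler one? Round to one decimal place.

At 20.4 °C: 67 / (20.4 − 11.5) = 67 / 8.9 = 7.528 d.
At 27.5 °C: 67 / (27.5 − 11.5) = 67 / 16.0 = 4.188 d.
Difference = |7.528 − 4.188| = 3.341 ≈ 3.3 days.

3.3 days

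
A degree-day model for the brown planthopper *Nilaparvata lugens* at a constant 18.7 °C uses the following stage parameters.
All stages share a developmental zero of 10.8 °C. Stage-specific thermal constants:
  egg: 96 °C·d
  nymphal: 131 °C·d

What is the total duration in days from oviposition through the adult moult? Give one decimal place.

Daily accumulation at 18.7 °C = 18.7 − 10.8 = 7.9 DD/day.
Total K = 96 + 131 = 227 DD.
Total duration = 227 / 7.9 = 28.734 ≈ 28.7 days.

28.7 days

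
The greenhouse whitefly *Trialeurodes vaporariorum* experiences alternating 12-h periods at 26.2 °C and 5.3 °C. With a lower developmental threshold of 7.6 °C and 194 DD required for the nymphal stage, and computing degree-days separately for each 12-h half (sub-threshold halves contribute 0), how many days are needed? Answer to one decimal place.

20.9 days

Day half: max(0, 26.2 − 7.6) × 0.5 = 18.6 × 0.5 = 9.30 DD.
Night half: max(0, 5.3 − 7.6) × 0.5 = 0.0 × 0.5 = 0.00 DD.
Per 24 h: 9.30 DD/day.
Duration = 194 / 9.30 = 20.860 ≈ 20.9 days.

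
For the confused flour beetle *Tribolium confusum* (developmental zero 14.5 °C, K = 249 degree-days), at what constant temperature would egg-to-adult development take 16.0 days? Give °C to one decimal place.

Required daily accumulation = 249 / 16.0 = 15.562 DD/day.
T = T_base + 15.562 = 14.5 + 15.562 = 30.062 ≈ 30.1 °C.

30.1 °C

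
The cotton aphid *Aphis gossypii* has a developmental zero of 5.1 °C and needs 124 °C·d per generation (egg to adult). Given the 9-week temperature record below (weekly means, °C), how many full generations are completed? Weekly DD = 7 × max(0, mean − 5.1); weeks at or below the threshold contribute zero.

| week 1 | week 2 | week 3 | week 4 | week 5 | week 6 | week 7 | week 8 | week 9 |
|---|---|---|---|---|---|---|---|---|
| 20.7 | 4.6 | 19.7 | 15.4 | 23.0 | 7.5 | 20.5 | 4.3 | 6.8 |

4 generations

Weekly DD (7 × max(0, T̄ − 5.1)): 109.2, 0.0, 102.2, 72.1, 125.3, 16.8, 107.8, 0.0, 11.9.
Season total = 545.3 DD.
Complete generations = ⌊545.3 / 124⌋ = 4.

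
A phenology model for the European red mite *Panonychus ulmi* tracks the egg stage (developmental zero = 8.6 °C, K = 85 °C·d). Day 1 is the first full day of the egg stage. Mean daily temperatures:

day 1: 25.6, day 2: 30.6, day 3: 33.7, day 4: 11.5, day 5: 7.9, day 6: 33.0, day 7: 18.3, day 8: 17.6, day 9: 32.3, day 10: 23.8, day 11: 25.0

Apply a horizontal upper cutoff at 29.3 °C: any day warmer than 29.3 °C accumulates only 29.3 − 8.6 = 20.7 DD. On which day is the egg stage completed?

day 7

Daily DD above 8.6 °C (capped at 20.7): 17.0, 20.7, 20.7, 2.9, 0.0, 20.7, 9.7, 9.0, 20.7, 15.2, 16.4.
Cumulative: 17.0, 37.7, 58.4, 61.3, 61.3, 82.0, 91.7, 100.7, 121.4, 136.6, 153.0.
The total first reaches 85 DD on day 7.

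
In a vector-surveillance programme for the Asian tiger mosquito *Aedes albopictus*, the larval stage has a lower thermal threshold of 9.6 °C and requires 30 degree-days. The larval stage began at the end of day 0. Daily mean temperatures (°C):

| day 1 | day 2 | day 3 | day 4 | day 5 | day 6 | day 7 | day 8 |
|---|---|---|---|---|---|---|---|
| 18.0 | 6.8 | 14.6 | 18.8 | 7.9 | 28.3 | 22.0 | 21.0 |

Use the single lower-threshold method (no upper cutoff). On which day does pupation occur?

day 6

Daily DD above 9.6 °C: 8.4, 0.0, 5.0, 9.2, 0.0, 18.7, 12.4, 11.4.
Cumulative: 8.4, 8.4, 13.4, 22.6, 22.6, 41.3, 53.7, 65.1.
The total first reaches 30 DD on day 6.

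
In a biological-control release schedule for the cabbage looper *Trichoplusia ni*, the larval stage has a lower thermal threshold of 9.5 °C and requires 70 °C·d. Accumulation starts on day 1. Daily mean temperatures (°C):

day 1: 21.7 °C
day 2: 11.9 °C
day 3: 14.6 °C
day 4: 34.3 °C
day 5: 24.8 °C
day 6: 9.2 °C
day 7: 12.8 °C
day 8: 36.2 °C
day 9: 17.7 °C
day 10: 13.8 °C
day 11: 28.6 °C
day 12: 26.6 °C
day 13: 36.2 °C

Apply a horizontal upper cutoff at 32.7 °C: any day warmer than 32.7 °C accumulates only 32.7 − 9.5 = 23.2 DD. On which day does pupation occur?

Daily DD above 9.5 °C (capped at 23.2): 12.2, 2.4, 5.1, 23.2, 15.3, 0.0, 3.3, 23.2, 8.2, 4.3, 19.1, 17.1, 23.2.
Cumulative: 12.2, 14.6, 19.7, 42.9, 58.2, 58.2, 61.5, 84.7, 92.9, 97.2, 116.3, 133.4, 156.6.
The total first reaches 70 DD on day 8.

day 8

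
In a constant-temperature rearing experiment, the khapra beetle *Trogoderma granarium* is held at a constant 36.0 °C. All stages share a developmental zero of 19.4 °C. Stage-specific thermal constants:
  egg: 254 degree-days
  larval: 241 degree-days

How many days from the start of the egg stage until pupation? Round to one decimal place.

Daily accumulation at 36.0 °C = 36.0 − 19.4 = 16.6 DD/day.
Total K = 254 + 241 = 495 DD.
Total duration = 495 / 16.6 = 29.819 ≈ 29.8 days.

29.8 days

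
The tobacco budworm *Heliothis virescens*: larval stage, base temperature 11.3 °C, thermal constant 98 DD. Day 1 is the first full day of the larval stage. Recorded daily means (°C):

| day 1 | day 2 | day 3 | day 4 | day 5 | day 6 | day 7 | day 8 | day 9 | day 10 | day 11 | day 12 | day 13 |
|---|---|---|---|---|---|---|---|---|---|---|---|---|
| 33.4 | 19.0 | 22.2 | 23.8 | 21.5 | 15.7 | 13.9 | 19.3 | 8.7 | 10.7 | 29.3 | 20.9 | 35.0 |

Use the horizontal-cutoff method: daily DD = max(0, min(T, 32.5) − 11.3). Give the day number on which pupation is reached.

day 12

Daily DD above 11.3 °C (capped at 21.2): 21.2, 7.7, 10.9, 12.5, 10.2, 4.4, 2.6, 8.0, 0.0, 0.0, 18.0, 9.6, 21.2.
Cumulative: 21.2, 28.9, 39.8, 52.3, 62.5, 66.9, 69.5, 77.5, 77.5, 77.5, 95.5, 105.1, 126.3.
The total first reaches 98 DD on day 12.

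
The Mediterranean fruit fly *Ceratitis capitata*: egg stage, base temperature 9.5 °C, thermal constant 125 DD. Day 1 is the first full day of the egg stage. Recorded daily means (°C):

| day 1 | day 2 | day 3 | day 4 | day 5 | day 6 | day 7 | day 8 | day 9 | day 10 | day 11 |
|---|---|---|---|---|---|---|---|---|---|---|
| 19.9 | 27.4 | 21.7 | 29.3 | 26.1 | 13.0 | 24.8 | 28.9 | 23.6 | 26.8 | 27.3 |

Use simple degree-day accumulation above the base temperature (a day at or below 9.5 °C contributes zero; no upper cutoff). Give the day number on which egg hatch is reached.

day 9

Daily DD above 9.5 °C: 10.4, 17.9, 12.2, 19.8, 16.6, 3.5, 15.3, 19.4, 14.1, 17.3, 17.8.
Cumulative: 10.4, 28.3, 40.5, 60.3, 76.9, 80.4, 95.7, 115.1, 129.2, 146.5, 164.3.
The total first reaches 125 DD on day 9.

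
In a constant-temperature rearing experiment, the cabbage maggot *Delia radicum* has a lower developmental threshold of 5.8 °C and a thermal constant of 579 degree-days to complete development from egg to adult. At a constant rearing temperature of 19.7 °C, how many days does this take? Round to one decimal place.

41.7 days

Daily accumulation = 19.7 − 5.8 = 13.9 DD/day.
Duration = 579 / 13.9 = 41.655 ≈ 41.7 days.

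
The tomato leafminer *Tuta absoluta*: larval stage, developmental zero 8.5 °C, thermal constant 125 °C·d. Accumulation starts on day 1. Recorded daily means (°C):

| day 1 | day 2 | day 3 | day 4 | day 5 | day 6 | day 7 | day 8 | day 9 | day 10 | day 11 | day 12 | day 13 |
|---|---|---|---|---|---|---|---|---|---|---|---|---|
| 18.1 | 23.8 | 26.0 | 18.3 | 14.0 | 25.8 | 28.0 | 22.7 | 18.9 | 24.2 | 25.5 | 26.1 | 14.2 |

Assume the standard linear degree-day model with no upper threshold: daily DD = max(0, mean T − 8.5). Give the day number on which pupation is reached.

Daily DD above 8.5 °C: 9.6, 15.3, 17.5, 9.8, 5.5, 17.3, 19.5, 14.2, 10.4, 15.7, 17.0, 17.6, 5.7.
Cumulative: 9.6, 24.9, 42.4, 52.2, 57.7, 75.0, 94.5, 108.7, 119.1, 134.8, 151.8, 169.4, 175.1.
The total first reaches 125 DD on day 10.

day 10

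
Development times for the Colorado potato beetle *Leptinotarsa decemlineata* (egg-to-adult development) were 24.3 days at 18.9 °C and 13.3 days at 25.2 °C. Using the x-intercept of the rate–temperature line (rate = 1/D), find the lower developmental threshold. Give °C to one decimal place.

Equal thermal constants: D₁(T₁ − T_b) = D₂(T₂ − T_b).
24.3·(18.9 − T_b) = 13.3·(25.2 − T_b)
T_b = (24.3·18.9 − 13.3·25.2) / (24.3 − 13.3) = 124.11 / 11.0 = 11.283 °C ≈ 11.3 °C.

11.3 °C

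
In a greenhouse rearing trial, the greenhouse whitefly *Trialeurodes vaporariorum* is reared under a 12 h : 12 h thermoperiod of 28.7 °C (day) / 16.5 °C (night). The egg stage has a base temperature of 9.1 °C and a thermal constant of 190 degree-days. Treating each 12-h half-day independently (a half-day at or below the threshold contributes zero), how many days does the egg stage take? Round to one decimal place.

14.1 days

Day half: max(0, 28.7 − 9.1) × 0.5 = 19.6 × 0.5 = 9.80 DD.
Night half: max(0, 16.5 − 9.1) × 0.5 = 7.4 × 0.5 = 3.70 DD.
Per 24 h: 13.50 DD/day.
Duration = 190 / 13.50 = 14.074 ≈ 14.1 days.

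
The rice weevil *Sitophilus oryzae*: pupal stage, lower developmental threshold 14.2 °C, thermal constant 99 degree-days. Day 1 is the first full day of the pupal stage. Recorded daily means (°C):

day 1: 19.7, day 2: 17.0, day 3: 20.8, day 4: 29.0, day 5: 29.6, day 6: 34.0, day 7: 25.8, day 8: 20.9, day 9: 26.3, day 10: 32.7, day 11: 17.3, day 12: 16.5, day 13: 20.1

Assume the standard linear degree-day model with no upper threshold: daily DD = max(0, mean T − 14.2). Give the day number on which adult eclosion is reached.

Daily DD above 14.2 °C: 5.5, 2.8, 6.6, 14.8, 15.4, 19.8, 11.6, 6.7, 12.1, 18.5, 3.1, 2.3, 5.9.
Cumulative: 5.5, 8.3, 14.9, 29.7, 45.1, 64.9, 76.5, 83.2, 95.3, 113.8, 116.9, 119.2, 125.1.
The total first reaches 99 DD on day 10.

day 10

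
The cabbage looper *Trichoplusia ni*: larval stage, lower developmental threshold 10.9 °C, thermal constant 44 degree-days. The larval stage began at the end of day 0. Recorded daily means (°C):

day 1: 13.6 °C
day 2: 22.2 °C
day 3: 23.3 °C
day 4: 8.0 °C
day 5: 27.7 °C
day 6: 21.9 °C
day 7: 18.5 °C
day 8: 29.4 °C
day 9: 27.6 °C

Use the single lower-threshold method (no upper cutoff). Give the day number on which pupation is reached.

Daily DD above 10.9 °C: 2.7, 11.3, 12.4, 0.0, 16.8, 11.0, 7.6, 18.5, 16.7.
Cumulative: 2.7, 14.0, 26.4, 26.4, 43.2, 54.2, 61.8, 80.3, 97.0.
The total first reaches 44 DD on day 6.

day 6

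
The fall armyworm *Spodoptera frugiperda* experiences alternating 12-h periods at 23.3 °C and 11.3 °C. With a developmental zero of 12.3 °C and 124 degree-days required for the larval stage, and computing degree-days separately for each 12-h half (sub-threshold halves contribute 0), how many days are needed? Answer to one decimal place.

22.5 days

Day half: max(0, 23.3 − 12.3) × 0.5 = 11.0 × 0.5 = 5.50 DD.
Night half: max(0, 11.3 − 12.3) × 0.5 = 0.0 × 0.5 = 0.00 DD.
Per 24 h: 5.50 DD/day.
Duration = 124 / 5.50 = 22.545 ≈ 22.5 days.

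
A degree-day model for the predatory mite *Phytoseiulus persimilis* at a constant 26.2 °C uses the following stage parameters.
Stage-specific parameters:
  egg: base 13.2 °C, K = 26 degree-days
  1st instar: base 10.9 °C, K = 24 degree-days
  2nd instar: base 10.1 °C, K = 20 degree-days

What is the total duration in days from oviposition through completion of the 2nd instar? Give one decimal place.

egg: 26 / (26.2 − 13.2) = 26 / 13.0 = 2.000 d.
1st instar: 24 / (26.2 − 10.9) = 24 / 15.3 = 1.569 d.
2nd instar: 20 / (26.2 − 10.1) = 20 / 16.1 = 1.242 d.
Sum = 4.811 ≈ 4.8 days.

4.8 days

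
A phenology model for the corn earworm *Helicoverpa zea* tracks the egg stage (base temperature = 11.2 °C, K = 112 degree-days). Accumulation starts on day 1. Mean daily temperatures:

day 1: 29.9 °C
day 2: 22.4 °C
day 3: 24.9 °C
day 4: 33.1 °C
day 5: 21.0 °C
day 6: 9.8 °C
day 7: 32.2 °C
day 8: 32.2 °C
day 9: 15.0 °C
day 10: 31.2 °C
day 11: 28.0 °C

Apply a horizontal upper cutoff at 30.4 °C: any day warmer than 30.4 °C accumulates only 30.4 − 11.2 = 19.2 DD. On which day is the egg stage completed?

Daily DD above 11.2 °C (capped at 19.2): 18.7, 11.2, 13.7, 19.2, 9.8, 0.0, 19.2, 19.2, 3.8, 19.2, 16.8.
Cumulative: 18.7, 29.9, 43.6, 62.8, 72.6, 72.6, 91.8, 111.0, 114.8, 134.0, 150.8.
The total first reaches 112 DD on day 9.

day 9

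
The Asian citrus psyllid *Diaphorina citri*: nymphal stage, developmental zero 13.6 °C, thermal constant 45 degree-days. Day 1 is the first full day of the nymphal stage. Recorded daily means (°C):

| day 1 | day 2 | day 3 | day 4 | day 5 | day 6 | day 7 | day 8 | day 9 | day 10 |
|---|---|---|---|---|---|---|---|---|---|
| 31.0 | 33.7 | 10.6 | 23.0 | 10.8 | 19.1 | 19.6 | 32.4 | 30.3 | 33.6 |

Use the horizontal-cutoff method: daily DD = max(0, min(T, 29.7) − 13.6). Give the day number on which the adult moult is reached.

day 6

Daily DD above 13.6 °C (capped at 16.1): 16.1, 16.1, 0.0, 9.4, 0.0, 5.5, 6.0, 16.1, 16.1, 16.1.
Cumulative: 16.1, 32.2, 32.2, 41.6, 41.6, 47.1, 53.1, 69.2, 85.3, 101.4.
The total first reaches 45 DD on day 6.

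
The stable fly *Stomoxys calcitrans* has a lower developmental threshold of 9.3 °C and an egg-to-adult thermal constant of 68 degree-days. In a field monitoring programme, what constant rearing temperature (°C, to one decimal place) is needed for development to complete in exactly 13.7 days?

14.3 °C

Required daily accumulation = 68 / 13.7 = 4.964 DD/day.
T = T_base + 4.964 = 9.3 + 4.964 = 14.264 ≈ 14.3 °C.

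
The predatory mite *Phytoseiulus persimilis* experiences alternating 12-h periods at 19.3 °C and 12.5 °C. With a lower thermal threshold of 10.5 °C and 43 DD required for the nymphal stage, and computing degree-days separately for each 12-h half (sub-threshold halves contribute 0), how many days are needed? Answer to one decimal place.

Day half: max(0, 19.3 − 10.5) × 0.5 = 8.8 × 0.5 = 4.40 DD.
Night half: max(0, 12.5 − 10.5) × 0.5 = 2.0 × 0.5 = 1.00 DD.
Per 24 h: 5.40 DD/day.
Duration = 43 / 5.40 = 7.963 ≈ 8.0 days.

8.0 days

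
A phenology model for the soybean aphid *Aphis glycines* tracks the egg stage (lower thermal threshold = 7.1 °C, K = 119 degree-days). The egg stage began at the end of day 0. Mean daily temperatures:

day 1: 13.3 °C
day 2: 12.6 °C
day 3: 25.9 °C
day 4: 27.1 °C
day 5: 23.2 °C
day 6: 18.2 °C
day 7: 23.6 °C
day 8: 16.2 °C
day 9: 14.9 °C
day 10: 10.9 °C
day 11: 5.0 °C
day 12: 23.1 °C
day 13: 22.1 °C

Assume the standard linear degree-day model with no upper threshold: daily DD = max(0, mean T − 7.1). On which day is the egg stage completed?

day 12

Daily DD above 7.1 °C: 6.2, 5.5, 18.8, 20.0, 16.1, 11.1, 16.5, 9.1, 7.8, 3.8, 0.0, 16.0, 15.0.
Cumulative: 6.2, 11.7, 30.5, 50.5, 66.6, 77.7, 94.2, 103.3, 111.1, 114.9, 114.9, 130.9, 145.9.
The total first reaches 119 DD on day 12.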